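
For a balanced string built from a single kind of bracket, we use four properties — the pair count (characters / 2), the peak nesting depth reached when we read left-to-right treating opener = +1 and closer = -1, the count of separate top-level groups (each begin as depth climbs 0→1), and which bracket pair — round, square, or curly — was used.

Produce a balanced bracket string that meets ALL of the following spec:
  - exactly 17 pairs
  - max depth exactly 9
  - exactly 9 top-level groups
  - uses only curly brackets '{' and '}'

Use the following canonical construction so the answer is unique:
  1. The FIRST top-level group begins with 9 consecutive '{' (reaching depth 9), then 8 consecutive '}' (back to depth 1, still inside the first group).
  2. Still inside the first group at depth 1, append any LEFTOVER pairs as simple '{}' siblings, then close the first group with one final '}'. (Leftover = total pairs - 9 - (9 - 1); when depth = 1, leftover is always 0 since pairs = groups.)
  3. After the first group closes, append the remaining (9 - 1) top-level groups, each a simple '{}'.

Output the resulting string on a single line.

Spec: pairs=17 depth=9 groups=9
Leftover pairs = 17 - 9 - (9-1) = 0
First group: deep chain of depth 9 + 0 sibling pairs
Remaining 8 groups: simple '{}' each

Answer: {{{{{{{{{}}}}}}}}}{}{}{}{}{}{}{}{}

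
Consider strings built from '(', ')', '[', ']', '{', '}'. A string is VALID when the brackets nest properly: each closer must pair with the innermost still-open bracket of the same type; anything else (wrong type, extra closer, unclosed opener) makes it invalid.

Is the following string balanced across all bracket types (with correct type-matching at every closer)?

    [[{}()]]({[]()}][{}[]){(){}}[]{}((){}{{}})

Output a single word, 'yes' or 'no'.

Answer: no

Derivation:
pos 0: push '['; stack = [
pos 1: push '['; stack = [[
pos 2: push '{'; stack = [[{
pos 3: '}' matches '{'; pop; stack = [[
pos 4: push '('; stack = [[(
pos 5: ')' matches '('; pop; stack = [[
pos 6: ']' matches '['; pop; stack = [
pos 7: ']' matches '['; pop; stack = (empty)
pos 8: push '('; stack = (
pos 9: push '{'; stack = ({
pos 10: push '['; stack = ({[
pos 11: ']' matches '['; pop; stack = ({
pos 12: push '('; stack = ({(
pos 13: ')' matches '('; pop; stack = ({
pos 14: '}' matches '{'; pop; stack = (
pos 15: saw closer ']' but top of stack is '(' (expected ')') → INVALID
Verdict: type mismatch at position 15: ']' closes '(' → no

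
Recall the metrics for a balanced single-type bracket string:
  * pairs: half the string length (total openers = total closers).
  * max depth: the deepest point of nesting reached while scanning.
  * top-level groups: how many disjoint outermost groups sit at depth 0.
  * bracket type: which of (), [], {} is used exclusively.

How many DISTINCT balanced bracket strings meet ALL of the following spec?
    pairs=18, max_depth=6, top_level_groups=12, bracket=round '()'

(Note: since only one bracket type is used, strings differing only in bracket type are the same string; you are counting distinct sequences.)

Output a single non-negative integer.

Answer: 240

Derivation:
Spec: pairs=18 depth=6 groups=12
Count(depth <= 6) = 67286
Count(depth <= 5) = 67046
Count(depth == 6) = 67286 - 67046 = 240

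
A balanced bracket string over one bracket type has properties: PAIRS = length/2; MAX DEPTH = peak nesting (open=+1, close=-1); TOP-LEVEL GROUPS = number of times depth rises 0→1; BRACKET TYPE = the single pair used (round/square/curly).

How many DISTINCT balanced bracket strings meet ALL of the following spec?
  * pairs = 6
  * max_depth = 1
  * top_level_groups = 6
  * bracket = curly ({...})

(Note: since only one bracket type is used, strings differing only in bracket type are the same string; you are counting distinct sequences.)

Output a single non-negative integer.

Spec: pairs=6 depth=1 groups=6
Count(depth <= 1) = 1
Count(depth <= 0) = 0
Count(depth == 1) = 1 - 0 = 1

Answer: 1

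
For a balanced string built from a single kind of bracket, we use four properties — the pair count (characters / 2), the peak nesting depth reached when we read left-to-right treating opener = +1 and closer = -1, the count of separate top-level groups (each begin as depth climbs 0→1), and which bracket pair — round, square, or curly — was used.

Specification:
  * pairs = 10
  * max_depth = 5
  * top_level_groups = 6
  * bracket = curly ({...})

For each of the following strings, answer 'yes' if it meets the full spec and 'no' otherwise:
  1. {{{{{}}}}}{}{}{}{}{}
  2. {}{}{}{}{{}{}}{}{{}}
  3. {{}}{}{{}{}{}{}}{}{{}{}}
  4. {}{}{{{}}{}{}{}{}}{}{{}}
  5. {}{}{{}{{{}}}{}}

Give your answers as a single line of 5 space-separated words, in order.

String 1 '{{{{{}}}}}{}{}{}{}{}': depth seq [1 2 3 4 5 4 3 2 1 0 1 0 1 0 1 0 1 0 1 0]
  -> pairs=10 depth=5 groups=6 -> yes
String 2 '{}{}{}{}{{}{}}{}{{}}': depth seq [1 0 1 0 1 0 1 0 1 2 1 2 1 0 1 0 1 2 1 0]
  -> pairs=10 depth=2 groups=7 -> no
String 3 '{{}}{}{{}{}{}{}}{}{{}{}}': depth seq [1 2 1 0 1 0 1 2 1 2 1 2 1 2 1 0 1 0 1 2 1 2 1 0]
  -> pairs=12 depth=2 groups=5 -> no
String 4 '{}{}{{{}}{}{}{}{}}{}{{}}': depth seq [1 0 1 0 1 2 3 2 1 2 1 2 1 2 1 2 1 0 1 0 1 2 1 0]
  -> pairs=12 depth=3 groups=5 -> no
String 5 '{}{}{{}{{{}}}{}}': depth seq [1 0 1 0 1 2 1 2 3 4 3 2 1 2 1 0]
  -> pairs=8 depth=4 groups=3 -> no

Answer: yes no no no no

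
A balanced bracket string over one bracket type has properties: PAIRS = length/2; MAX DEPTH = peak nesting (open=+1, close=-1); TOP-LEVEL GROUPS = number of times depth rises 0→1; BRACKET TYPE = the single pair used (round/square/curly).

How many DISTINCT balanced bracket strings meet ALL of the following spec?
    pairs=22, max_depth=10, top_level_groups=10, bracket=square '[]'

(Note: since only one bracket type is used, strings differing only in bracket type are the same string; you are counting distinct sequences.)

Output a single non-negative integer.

Answer: 39700

Derivation:
Spec: pairs=22 depth=10 groups=10
Count(depth <= 10) = 161275970
Count(depth <= 9) = 161236270
Count(depth == 10) = 161275970 - 161236270 = 39700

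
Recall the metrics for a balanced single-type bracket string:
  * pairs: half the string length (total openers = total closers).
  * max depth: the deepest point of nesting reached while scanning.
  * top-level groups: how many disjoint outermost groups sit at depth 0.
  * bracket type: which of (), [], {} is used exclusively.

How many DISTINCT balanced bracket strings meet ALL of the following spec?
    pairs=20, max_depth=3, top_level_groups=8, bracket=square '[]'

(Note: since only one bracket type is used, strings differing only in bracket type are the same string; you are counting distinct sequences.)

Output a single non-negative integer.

Answer: 8132044

Derivation:
Spec: pairs=20 depth=3 groups=8
Count(depth <= 3) = 8182432
Count(depth <= 2) = 50388
Count(depth == 3) = 8182432 - 50388 = 8132044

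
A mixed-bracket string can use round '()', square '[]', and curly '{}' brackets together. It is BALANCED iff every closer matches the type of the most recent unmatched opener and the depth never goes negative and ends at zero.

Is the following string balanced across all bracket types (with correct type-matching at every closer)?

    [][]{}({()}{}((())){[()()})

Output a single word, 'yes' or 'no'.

pos 0: push '['; stack = [
pos 1: ']' matches '['; pop; stack = (empty)
pos 2: push '['; stack = [
pos 3: ']' matches '['; pop; stack = (empty)
pos 4: push '{'; stack = {
pos 5: '}' matches '{'; pop; stack = (empty)
pos 6: push '('; stack = (
pos 7: push '{'; stack = ({
pos 8: push '('; stack = ({(
pos 9: ')' matches '('; pop; stack = ({
pos 10: '}' matches '{'; pop; stack = (
pos 11: push '{'; stack = ({
pos 12: '}' matches '{'; pop; stack = (
pos 13: push '('; stack = ((
pos 14: push '('; stack = (((
pos 15: push '('; stack = ((((
pos 16: ')' matches '('; pop; stack = (((
pos 17: ')' matches '('; pop; stack = ((
pos 18: ')' matches '('; pop; stack = (
pos 19: push '{'; stack = ({
pos 20: push '['; stack = ({[
pos 21: push '('; stack = ({[(
pos 22: ')' matches '('; pop; stack = ({[
pos 23: push '('; stack = ({[(
pos 24: ')' matches '('; pop; stack = ({[
pos 25: saw closer '}' but top of stack is '[' (expected ']') → INVALID
Verdict: type mismatch at position 25: '}' closes '[' → no

Answer: no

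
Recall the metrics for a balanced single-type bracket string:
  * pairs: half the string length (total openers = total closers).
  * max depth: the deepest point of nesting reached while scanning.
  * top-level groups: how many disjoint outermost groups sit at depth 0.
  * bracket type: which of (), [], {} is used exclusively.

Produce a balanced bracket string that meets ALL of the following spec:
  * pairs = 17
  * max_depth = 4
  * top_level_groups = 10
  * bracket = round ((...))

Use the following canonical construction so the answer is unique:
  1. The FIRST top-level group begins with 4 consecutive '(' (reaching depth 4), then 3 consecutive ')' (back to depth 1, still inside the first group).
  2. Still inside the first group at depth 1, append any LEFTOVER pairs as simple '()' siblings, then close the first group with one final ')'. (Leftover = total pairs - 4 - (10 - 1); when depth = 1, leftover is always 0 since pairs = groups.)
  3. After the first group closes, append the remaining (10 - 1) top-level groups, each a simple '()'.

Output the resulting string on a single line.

Answer: (((()))()()()())()()()()()()()()()

Derivation:
Spec: pairs=17 depth=4 groups=10
Leftover pairs = 17 - 4 - (10-1) = 4
First group: deep chain of depth 4 + 4 sibling pairs
Remaining 9 groups: simple '()' each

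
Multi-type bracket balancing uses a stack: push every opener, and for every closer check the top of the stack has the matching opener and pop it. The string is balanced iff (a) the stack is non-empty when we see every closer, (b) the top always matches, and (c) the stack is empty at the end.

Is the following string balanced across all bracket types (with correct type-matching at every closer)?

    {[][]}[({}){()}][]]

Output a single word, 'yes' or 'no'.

pos 0: push '{'; stack = {
pos 1: push '['; stack = {[
pos 2: ']' matches '['; pop; stack = {
pos 3: push '['; stack = {[
pos 4: ']' matches '['; pop; stack = {
pos 5: '}' matches '{'; pop; stack = (empty)
pos 6: push '['; stack = [
pos 7: push '('; stack = [(
pos 8: push '{'; stack = [({
pos 9: '}' matches '{'; pop; stack = [(
pos 10: ')' matches '('; pop; stack = [
pos 11: push '{'; stack = [{
pos 12: push '('; stack = [{(
pos 13: ')' matches '('; pop; stack = [{
pos 14: '}' matches '{'; pop; stack = [
pos 15: ']' matches '['; pop; stack = (empty)
pos 16: push '['; stack = [
pos 17: ']' matches '['; pop; stack = (empty)
pos 18: saw closer ']' but stack is empty → INVALID
Verdict: unmatched closer ']' at position 18 → no

Answer: no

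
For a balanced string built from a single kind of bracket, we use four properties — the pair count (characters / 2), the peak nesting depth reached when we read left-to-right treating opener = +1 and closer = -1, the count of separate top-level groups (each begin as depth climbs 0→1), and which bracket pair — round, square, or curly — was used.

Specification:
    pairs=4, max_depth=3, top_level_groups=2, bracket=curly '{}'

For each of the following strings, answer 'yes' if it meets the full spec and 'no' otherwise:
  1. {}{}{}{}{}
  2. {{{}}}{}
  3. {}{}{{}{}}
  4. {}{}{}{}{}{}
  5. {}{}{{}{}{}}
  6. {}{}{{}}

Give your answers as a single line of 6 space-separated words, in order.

Answer: no yes no no no no

Derivation:
String 1 '{}{}{}{}{}': depth seq [1 0 1 0 1 0 1 0 1 0]
  -> pairs=5 depth=1 groups=5 -> no
String 2 '{{{}}}{}': depth seq [1 2 3 2 1 0 1 0]
  -> pairs=4 depth=3 groups=2 -> yes
String 3 '{}{}{{}{}}': depth seq [1 0 1 0 1 2 1 2 1 0]
  -> pairs=5 depth=2 groups=3 -> no
String 4 '{}{}{}{}{}{}': depth seq [1 0 1 0 1 0 1 0 1 0 1 0]
  -> pairs=6 depth=1 groups=6 -> no
String 5 '{}{}{{}{}{}}': depth seq [1 0 1 0 1 2 1 2 1 2 1 0]
  -> pairs=6 depth=2 groups=3 -> no
String 6 '{}{}{{}}': depth seq [1 0 1 0 1 2 1 0]
  -> pairs=4 depth=2 groups=3 -> no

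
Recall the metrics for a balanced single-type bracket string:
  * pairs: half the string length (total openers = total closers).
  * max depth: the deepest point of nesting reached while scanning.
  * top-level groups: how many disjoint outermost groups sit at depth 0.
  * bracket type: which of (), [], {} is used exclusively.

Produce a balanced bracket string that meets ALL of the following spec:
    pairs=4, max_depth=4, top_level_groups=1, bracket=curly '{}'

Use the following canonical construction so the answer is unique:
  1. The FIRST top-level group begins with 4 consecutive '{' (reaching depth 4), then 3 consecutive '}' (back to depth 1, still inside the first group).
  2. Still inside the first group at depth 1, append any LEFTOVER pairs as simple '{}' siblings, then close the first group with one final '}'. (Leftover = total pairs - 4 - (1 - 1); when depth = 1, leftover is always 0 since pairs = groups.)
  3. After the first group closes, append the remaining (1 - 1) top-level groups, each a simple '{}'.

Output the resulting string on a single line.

Answer: {{{{}}}}

Derivation:
Spec: pairs=4 depth=4 groups=1
Leftover pairs = 4 - 4 - (1-1) = 0
First group: deep chain of depth 4 + 0 sibling pairs
Remaining 0 groups: simple '{}' each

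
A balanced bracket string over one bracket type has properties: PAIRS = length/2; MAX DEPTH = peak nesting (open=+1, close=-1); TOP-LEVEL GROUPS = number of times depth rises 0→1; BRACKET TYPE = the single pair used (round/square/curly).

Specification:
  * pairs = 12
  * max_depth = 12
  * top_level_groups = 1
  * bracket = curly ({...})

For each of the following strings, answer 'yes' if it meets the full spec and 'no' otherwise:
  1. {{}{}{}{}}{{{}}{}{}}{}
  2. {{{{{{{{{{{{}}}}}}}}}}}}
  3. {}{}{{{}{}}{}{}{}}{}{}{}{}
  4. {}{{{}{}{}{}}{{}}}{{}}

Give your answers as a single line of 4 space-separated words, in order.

Answer: no yes no no

Derivation:
String 1 '{{}{}{}{}}{{{}}{}{}}{}': depth seq [1 2 1 2 1 2 1 2 1 0 1 2 3 2 1 2 1 2 1 0 1 0]
  -> pairs=11 depth=3 groups=3 -> no
String 2 '{{{{{{{{{{{{}}}}}}}}}}}}': depth seq [1 2 3 4 5 6 7 8 9 10 11 12 11 10 9 8 7 6 5 4 3 2 1 0]
  -> pairs=12 depth=12 groups=1 -> yes
String 3 '{}{}{{{}{}}{}{}{}}{}{}{}{}': depth seq [1 0 1 0 1 2 3 2 3 2 1 2 1 2 1 2 1 0 1 0 1 0 1 0 1 0]
  -> pairs=13 depth=3 groups=7 -> no
String 4 '{}{{{}{}{}{}}{{}}}{{}}': depth seq [1 0 1 2 3 2 3 2 3 2 3 2 1 2 3 2 1 0 1 2 1 0]
  -> pairs=11 depth=3 groups=3 -> no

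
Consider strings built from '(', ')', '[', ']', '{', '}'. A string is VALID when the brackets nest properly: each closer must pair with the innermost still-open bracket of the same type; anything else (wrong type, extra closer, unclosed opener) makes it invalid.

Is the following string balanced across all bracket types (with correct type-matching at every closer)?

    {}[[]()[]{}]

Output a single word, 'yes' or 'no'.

pos 0: push '{'; stack = {
pos 1: '}' matches '{'; pop; stack = (empty)
pos 2: push '['; stack = [
pos 3: push '['; stack = [[
pos 4: ']' matches '['; pop; stack = [
pos 5: push '('; stack = [(
pos 6: ')' matches '('; pop; stack = [
pos 7: push '['; stack = [[
pos 8: ']' matches '['; pop; stack = [
pos 9: push '{'; stack = [{
pos 10: '}' matches '{'; pop; stack = [
pos 11: ']' matches '['; pop; stack = (empty)
end: stack empty → VALID
Verdict: properly nested → yes

Answer: yes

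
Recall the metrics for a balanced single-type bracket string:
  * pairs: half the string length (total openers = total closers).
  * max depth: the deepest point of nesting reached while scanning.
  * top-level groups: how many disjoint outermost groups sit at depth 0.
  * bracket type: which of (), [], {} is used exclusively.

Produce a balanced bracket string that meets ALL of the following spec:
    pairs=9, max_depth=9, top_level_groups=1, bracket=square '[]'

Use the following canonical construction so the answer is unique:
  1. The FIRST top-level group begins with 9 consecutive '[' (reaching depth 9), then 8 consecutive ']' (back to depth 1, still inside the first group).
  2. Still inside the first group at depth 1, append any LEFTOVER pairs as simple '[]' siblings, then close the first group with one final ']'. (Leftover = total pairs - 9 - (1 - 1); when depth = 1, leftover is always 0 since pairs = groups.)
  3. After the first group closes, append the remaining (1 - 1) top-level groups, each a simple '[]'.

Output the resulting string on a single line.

Answer: [[[[[[[[[]]]]]]]]]

Derivation:
Spec: pairs=9 depth=9 groups=1
Leftover pairs = 9 - 9 - (1-1) = 0
First group: deep chain of depth 9 + 0 sibling pairs
Remaining 0 groups: simple '[]' each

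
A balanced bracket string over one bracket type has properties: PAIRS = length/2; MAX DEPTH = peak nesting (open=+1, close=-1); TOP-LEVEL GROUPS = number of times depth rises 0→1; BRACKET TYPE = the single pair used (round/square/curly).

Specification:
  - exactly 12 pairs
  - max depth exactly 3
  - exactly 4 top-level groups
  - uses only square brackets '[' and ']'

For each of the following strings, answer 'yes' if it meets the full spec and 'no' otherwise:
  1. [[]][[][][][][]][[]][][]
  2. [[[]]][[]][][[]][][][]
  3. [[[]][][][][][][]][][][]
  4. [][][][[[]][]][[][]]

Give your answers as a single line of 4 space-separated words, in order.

String 1 '[[]][[][][][][]][[]][][]': depth seq [1 2 1 0 1 2 1 2 1 2 1 2 1 2 1 0 1 2 1 0 1 0 1 0]
  -> pairs=12 depth=2 groups=5 -> no
String 2 '[[[]]][[]][][[]][][][]': depth seq [1 2 3 2 1 0 1 2 1 0 1 0 1 2 1 0 1 0 1 0 1 0]
  -> pairs=11 depth=3 groups=7 -> no
String 3 '[[[]][][][][][][]][][][]': depth seq [1 2 3 2 1 2 1 2 1 2 1 2 1 2 1 2 1 0 1 0 1 0 1 0]
  -> pairs=12 depth=3 groups=4 -> yes
String 4 '[][][][[[]][]][[][]]': depth seq [1 0 1 0 1 0 1 2 3 2 1 2 1 0 1 2 1 2 1 0]
  -> pairs=10 depth=3 groups=5 -> no

Answer: no no yes no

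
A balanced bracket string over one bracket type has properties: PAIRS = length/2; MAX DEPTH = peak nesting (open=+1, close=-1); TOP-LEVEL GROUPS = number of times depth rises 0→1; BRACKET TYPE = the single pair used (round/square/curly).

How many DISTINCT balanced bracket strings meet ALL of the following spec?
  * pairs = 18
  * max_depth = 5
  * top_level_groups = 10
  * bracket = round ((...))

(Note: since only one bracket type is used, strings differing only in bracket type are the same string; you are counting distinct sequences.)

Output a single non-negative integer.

Answer: 66205

Derivation:
Spec: pairs=18 depth=5 groups=10
Count(depth <= 5) = 583625
Count(depth <= 4) = 517420
Count(depth == 5) = 583625 - 517420 = 66205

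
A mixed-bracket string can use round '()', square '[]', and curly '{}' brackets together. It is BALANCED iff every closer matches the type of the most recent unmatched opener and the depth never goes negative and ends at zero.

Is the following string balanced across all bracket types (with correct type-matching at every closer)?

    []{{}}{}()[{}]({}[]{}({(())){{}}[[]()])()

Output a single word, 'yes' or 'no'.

Answer: no

Derivation:
pos 0: push '['; stack = [
pos 1: ']' matches '['; pop; stack = (empty)
pos 2: push '{'; stack = {
pos 3: push '{'; stack = {{
pos 4: '}' matches '{'; pop; stack = {
pos 5: '}' matches '{'; pop; stack = (empty)
pos 6: push '{'; stack = {
pos 7: '}' matches '{'; pop; stack = (empty)
pos 8: push '('; stack = (
pos 9: ')' matches '('; pop; stack = (empty)
pos 10: push '['; stack = [
pos 11: push '{'; stack = [{
pos 12: '}' matches '{'; pop; stack = [
pos 13: ']' matches '['; pop; stack = (empty)
pos 14: push '('; stack = (
pos 15: push '{'; stack = ({
pos 16: '}' matches '{'; pop; stack = (
pos 17: push '['; stack = ([
pos 18: ']' matches '['; pop; stack = (
pos 19: push '{'; stack = ({
pos 20: '}' matches '{'; pop; stack = (
pos 21: push '('; stack = ((
pos 22: push '{'; stack = (({
pos 23: push '('; stack = (({(
pos 24: push '('; stack = (({((
pos 25: ')' matches '('; pop; stack = (({(
pos 26: ')' matches '('; pop; stack = (({
pos 27: saw closer ')' but top of stack is '{' (expected '}') → INVALID
Verdict: type mismatch at position 27: ')' closes '{' → no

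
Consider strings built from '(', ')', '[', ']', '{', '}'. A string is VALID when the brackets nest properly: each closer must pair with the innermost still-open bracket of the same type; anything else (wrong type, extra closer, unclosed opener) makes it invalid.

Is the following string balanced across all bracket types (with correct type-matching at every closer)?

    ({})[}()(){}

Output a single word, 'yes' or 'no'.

Answer: no

Derivation:
pos 0: push '('; stack = (
pos 1: push '{'; stack = ({
pos 2: '}' matches '{'; pop; stack = (
pos 3: ')' matches '('; pop; stack = (empty)
pos 4: push '['; stack = [
pos 5: saw closer '}' but top of stack is '[' (expected ']') → INVALID
Verdict: type mismatch at position 5: '}' closes '[' → no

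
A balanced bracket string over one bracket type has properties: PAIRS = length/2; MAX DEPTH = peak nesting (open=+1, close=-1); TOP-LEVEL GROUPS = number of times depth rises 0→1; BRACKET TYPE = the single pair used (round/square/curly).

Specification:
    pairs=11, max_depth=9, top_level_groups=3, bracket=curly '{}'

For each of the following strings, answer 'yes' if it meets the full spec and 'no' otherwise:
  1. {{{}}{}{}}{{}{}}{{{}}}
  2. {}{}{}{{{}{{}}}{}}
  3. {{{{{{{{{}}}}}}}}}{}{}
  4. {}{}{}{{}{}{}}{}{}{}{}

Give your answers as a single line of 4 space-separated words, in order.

String 1 '{{{}}{}{}}{{}{}}{{{}}}': depth seq [1 2 3 2 1 2 1 2 1 0 1 2 1 2 1 0 1 2 3 2 1 0]
  -> pairs=11 depth=3 groups=3 -> no
String 2 '{}{}{}{{{}{{}}}{}}': depth seq [1 0 1 0 1 0 1 2 3 2 3 4 3 2 1 2 1 0]
  -> pairs=9 depth=4 groups=4 -> no
String 3 '{{{{{{{{{}}}}}}}}}{}{}': depth seq [1 2 3 4 5 6 7 8 9 8 7 6 5 4 3 2 1 0 1 0 1 0]
  -> pairs=11 depth=9 groups=3 -> yes
String 4 '{}{}{}{{}{}{}}{}{}{}{}': depth seq [1 0 1 0 1 0 1 2 1 2 1 2 1 0 1 0 1 0 1 0 1 0]
  -> pairs=11 depth=2 groups=8 -> no

Answer: no no yes no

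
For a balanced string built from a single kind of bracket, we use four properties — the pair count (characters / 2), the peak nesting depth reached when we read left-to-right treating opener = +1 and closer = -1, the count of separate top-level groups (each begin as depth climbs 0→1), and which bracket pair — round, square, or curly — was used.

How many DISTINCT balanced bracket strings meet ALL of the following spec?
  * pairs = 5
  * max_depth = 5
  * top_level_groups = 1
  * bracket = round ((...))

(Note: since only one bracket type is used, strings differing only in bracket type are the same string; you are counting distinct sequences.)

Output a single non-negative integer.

Answer: 1

Derivation:
Spec: pairs=5 depth=5 groups=1
Count(depth <= 5) = 14
Count(depth <= 4) = 13
Count(depth == 5) = 14 - 13 = 1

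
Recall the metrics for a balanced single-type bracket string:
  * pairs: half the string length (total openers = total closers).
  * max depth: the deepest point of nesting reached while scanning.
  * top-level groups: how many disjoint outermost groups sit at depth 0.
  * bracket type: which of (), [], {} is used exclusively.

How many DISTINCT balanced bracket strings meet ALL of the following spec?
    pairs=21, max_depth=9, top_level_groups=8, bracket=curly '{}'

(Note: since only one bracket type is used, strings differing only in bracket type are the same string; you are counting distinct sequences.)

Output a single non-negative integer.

Answer: 1043328

Derivation:
Spec: pairs=21 depth=9 groups=8
Count(depth <= 9) = 218104832
Count(depth <= 8) = 217061504
Count(depth == 9) = 218104832 - 217061504 = 1043328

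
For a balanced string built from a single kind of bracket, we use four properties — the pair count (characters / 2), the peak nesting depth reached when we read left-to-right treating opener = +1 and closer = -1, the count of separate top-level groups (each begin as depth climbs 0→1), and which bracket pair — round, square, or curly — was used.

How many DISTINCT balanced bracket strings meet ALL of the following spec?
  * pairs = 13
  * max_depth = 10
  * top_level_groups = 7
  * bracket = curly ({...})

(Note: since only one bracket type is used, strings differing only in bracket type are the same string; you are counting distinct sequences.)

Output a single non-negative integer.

Answer: 0

Derivation:
Spec: pairs=13 depth=10 groups=7
Count(depth <= 10) = 9996
Count(depth <= 9) = 9996
Count(depth == 10) = 9996 - 9996 = 0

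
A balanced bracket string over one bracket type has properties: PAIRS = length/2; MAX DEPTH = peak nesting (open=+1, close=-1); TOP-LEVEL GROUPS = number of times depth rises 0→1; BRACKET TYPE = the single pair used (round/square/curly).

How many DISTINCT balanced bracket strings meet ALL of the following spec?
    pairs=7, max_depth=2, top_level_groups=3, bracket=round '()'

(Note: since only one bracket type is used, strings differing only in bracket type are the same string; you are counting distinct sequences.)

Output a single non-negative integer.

Spec: pairs=7 depth=2 groups=3
Count(depth <= 2) = 15
Count(depth <= 1) = 0
Count(depth == 2) = 15 - 0 = 15

Answer: 15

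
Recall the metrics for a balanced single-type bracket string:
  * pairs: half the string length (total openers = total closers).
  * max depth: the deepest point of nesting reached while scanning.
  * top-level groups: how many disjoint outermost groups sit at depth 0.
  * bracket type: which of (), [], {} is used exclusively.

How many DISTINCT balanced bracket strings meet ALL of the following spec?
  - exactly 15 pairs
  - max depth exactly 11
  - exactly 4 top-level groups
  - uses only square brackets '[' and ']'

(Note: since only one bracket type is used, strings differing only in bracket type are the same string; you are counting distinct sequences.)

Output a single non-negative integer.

Answer: 88

Derivation:
Spec: pairs=15 depth=11 groups=4
Count(depth <= 11) = 1188636
Count(depth <= 10) = 1188548
Count(depth == 11) = 1188636 - 1188548 = 88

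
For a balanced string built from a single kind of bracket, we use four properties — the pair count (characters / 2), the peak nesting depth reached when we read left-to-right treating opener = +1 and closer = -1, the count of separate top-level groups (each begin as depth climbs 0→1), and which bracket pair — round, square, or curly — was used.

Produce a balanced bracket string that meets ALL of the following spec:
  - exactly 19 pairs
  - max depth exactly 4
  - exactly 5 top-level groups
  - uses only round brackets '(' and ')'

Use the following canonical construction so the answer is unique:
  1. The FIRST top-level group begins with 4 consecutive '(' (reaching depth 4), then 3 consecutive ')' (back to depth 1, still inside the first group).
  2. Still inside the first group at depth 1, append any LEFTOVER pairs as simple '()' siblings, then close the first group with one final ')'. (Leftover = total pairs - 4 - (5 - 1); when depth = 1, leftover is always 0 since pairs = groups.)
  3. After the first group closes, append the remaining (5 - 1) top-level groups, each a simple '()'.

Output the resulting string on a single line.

Answer: (((()))()()()()()()()()()()())()()()()

Derivation:
Spec: pairs=19 depth=4 groups=5
Leftover pairs = 19 - 4 - (5-1) = 11
First group: deep chain of depth 4 + 11 sibling pairs
Remaining 4 groups: simple '()' each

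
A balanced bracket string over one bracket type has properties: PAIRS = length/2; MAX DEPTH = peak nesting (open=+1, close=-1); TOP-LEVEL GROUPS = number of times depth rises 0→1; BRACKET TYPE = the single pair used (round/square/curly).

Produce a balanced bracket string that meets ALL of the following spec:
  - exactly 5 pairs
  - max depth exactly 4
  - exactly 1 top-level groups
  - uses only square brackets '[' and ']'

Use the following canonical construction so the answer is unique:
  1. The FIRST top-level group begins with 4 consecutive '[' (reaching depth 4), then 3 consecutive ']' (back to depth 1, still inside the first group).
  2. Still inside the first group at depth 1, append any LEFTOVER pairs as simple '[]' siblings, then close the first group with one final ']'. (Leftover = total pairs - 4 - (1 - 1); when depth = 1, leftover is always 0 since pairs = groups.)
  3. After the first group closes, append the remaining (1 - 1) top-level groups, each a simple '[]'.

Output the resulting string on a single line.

Answer: [[[[]]][]]

Derivation:
Spec: pairs=5 depth=4 groups=1
Leftover pairs = 5 - 4 - (1-1) = 1
First group: deep chain of depth 4 + 1 sibling pairs
Remaining 0 groups: simple '[]' each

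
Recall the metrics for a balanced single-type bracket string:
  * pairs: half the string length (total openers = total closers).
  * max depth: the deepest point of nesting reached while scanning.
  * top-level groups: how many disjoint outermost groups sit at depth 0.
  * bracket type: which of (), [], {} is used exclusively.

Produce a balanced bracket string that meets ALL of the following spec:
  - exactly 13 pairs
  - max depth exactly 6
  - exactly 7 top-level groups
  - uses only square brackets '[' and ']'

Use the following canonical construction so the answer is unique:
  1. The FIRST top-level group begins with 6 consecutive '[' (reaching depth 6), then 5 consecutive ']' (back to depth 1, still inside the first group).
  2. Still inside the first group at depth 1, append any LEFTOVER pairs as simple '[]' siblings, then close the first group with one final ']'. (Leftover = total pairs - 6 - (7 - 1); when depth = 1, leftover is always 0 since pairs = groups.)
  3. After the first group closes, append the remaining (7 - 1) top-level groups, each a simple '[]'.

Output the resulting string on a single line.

Answer: [[[[[[]]]]][]][][][][][][]

Derivation:
Spec: pairs=13 depth=6 groups=7
Leftover pairs = 13 - 6 - (7-1) = 1
First group: deep chain of depth 6 + 1 sibling pairs
Remaining 6 groups: simple '[]' each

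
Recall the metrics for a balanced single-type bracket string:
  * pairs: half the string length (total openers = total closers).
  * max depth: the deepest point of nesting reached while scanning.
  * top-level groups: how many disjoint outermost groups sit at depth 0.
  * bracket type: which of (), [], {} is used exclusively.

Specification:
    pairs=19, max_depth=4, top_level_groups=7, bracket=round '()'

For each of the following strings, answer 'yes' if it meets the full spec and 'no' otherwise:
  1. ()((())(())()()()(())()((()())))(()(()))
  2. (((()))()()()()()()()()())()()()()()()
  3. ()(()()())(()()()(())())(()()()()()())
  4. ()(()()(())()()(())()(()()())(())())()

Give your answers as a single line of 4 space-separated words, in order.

String 1 '()((())(())()()()(())()((()())))(()(()))': depth seq [1 0 1 2 3 2 1 2 3 2 1 2 1 2 1 2 1 2 3 2 1 2 1 2 3 4 3 4 3 2 1 0 1 2 1 2 3 2 1 0]
  -> pairs=20 depth=4 groups=3 -> no
String 2 '(((()))()()()()()()()()())()()()()()()': depth seq [1 2 3 4 3 2 1 2 1 2 1 2 1 2 1 2 1 2 1 2 1 2 1 2 1 0 1 0 1 0 1 0 1 0 1 0 1 0]
  -> pairs=19 depth=4 groups=7 -> yes
String 3 '()(()()())(()()()(())())(()()()()()())': depth seq [1 0 1 2 1 2 1 2 1 0 1 2 1 2 1 2 1 2 3 2 1 2 1 0 1 2 1 2 1 2 1 2 1 2 1 2 1 0]
  -> pairs=19 depth=3 groups=4 -> no
String 4 '()(()()(())()()(())()(()()())(())())()': depth seq [1 0 1 2 1 2 1 2 3 2 1 2 1 2 1 2 3 2 1 2 1 2 3 2 3 2 3 2 1 2 3 2 1 2 1 0 1 0]
  -> pairs=19 depth=3 groups=3 -> no

Answer: no yes no no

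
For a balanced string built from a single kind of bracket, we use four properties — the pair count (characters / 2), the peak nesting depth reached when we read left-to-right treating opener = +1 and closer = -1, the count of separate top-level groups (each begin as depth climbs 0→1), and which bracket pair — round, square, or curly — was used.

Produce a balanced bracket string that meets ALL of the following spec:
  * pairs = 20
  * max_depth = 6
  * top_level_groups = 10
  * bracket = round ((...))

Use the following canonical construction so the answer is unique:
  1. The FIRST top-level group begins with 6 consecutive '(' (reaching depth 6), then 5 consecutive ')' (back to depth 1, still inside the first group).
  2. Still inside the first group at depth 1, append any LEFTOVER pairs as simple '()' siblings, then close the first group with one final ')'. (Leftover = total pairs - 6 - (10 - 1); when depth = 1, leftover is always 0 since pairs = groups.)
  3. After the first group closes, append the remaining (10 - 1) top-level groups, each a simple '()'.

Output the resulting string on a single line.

Spec: pairs=20 depth=6 groups=10
Leftover pairs = 20 - 6 - (10-1) = 5
First group: deep chain of depth 6 + 5 sibling pairs
Remaining 9 groups: simple '()' each

Answer: (((((()))))()()()()())()()()()()()()()()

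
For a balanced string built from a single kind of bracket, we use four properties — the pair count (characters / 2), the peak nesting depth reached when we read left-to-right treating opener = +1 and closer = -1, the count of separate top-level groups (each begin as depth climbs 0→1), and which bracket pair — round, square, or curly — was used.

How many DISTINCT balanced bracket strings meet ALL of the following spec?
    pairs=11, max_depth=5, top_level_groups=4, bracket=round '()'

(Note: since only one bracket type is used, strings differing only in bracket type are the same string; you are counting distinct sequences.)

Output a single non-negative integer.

Answer: 1288

Derivation:
Spec: pairs=11 depth=5 groups=4
Count(depth <= 5) = 6660
Count(depth <= 4) = 5372
Count(depth == 5) = 6660 - 5372 = 1288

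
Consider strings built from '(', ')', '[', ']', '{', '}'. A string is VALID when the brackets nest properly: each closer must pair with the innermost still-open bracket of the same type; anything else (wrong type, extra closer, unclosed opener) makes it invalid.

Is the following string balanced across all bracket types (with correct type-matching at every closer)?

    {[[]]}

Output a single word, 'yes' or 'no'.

Answer: yes

Derivation:
pos 0: push '{'; stack = {
pos 1: push '['; stack = {[
pos 2: push '['; stack = {[[
pos 3: ']' matches '['; pop; stack = {[
pos 4: ']' matches '['; pop; stack = {
pos 5: '}' matches '{'; pop; stack = (empty)
end: stack empty → VALID
Verdict: properly nested → yes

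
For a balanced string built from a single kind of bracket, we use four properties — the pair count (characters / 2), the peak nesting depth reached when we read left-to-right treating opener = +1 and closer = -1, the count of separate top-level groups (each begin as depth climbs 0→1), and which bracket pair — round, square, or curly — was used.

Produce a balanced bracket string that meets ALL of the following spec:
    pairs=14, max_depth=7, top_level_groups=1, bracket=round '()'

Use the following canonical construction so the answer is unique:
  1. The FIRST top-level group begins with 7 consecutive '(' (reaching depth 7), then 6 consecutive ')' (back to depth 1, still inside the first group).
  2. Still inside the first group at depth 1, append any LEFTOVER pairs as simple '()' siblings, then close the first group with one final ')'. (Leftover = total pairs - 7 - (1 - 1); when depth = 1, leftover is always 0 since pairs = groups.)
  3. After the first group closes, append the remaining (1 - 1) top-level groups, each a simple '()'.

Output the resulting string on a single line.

Spec: pairs=14 depth=7 groups=1
Leftover pairs = 14 - 7 - (1-1) = 7
First group: deep chain of depth 7 + 7 sibling pairs
Remaining 0 groups: simple '()' each

Answer: ((((((())))))()()()()()()())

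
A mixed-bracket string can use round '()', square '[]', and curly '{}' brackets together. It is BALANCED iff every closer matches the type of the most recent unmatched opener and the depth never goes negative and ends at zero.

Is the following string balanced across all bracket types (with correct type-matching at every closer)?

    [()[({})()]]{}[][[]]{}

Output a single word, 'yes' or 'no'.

Answer: yes

Derivation:
pos 0: push '['; stack = [
pos 1: push '('; stack = [(
pos 2: ')' matches '('; pop; stack = [
pos 3: push '['; stack = [[
pos 4: push '('; stack = [[(
pos 5: push '{'; stack = [[({
pos 6: '}' matches '{'; pop; stack = [[(
pos 7: ')' matches '('; pop; stack = [[
pos 8: push '('; stack = [[(
pos 9: ')' matches '('; pop; stack = [[
pos 10: ']' matches '['; pop; stack = [
pos 11: ']' matches '['; pop; stack = (empty)
pos 12: push '{'; stack = {
pos 13: '}' matches '{'; pop; stack = (empty)
pos 14: push '['; stack = [
pos 15: ']' matches '['; pop; stack = (empty)
pos 16: push '['; stack = [
pos 17: push '['; stack = [[
pos 18: ']' matches '['; pop; stack = [
pos 19: ']' matches '['; pop; stack = (empty)
pos 20: push '{'; stack = {
pos 21: '}' matches '{'; pop; stack = (empty)
end: stack empty → VALID
Verdict: properly nested → yes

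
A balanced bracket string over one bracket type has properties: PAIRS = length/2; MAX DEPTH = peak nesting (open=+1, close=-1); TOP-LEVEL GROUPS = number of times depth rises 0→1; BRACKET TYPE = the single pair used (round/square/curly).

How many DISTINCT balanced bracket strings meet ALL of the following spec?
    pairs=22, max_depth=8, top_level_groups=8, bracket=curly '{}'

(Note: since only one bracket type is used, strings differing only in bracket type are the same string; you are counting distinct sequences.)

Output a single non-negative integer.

Answer: 22212580

Derivation:
Spec: pairs=22 depth=8 groups=8
Count(depth <= 8) = 835411552
Count(depth <= 7) = 813198972
Count(depth == 8) = 835411552 - 813198972 = 22212580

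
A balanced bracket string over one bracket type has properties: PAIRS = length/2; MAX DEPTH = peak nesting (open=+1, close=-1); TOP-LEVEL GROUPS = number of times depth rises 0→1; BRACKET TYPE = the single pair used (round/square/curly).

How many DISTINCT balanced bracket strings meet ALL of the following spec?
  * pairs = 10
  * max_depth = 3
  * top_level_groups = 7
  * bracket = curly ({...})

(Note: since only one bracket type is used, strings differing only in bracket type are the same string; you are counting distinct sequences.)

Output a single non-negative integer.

Answer: 63

Derivation:
Spec: pairs=10 depth=3 groups=7
Count(depth <= 3) = 147
Count(depth <= 2) = 84
Count(depth == 3) = 147 - 84 = 63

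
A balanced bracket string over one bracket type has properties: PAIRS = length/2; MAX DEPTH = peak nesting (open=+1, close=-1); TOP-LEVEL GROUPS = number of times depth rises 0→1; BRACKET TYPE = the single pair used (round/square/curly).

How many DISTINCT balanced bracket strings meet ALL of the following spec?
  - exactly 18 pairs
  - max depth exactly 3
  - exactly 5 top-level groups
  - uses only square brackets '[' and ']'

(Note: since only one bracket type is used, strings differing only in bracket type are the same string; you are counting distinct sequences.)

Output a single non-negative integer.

Answer: 1629620

Derivation:
Spec: pairs=18 depth=3 groups=5
Count(depth <= 3) = 1632000
Count(depth <= 2) = 2380
Count(depth == 3) = 1632000 - 2380 = 1629620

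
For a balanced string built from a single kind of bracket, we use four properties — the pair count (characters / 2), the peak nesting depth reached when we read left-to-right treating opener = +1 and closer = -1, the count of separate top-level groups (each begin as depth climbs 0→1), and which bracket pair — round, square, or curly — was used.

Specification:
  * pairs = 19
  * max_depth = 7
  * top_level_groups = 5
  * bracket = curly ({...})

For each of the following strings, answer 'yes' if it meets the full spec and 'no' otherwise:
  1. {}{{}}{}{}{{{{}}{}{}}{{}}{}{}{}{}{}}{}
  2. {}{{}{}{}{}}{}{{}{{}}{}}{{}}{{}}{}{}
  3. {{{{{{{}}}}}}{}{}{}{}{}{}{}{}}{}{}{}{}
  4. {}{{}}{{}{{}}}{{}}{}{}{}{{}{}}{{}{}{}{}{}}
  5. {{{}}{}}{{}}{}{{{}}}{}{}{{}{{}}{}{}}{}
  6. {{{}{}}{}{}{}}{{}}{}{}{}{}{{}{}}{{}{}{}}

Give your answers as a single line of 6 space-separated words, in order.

Answer: no no yes no no no

Derivation:
String 1 '{}{{}}{}{}{{{{}}{}{}}{{}}{}{}{}{}{}}{}': depth seq [1 0 1 2 1 0 1 0 1 0 1 2 3 4 3 2 3 2 3 2 1 2 3 2 1 2 1 2 1 2 1 2 1 2 1 0 1 0]
  -> pairs=19 depth=4 groups=6 -> no
String 2 '{}{{}{}{}{}}{}{{}{{}}{}}{{}}{{}}{}{}': depth seq [1 0 1 2 1 2 1 2 1 2 1 0 1 0 1 2 1 2 3 2 1 2 1 0 1 2 1 0 1 2 1 0 1 0 1 0]
  -> pairs=18 depth=3 groups=8 -> no
String 3 '{{{{{{{}}}}}}{}{}{}{}{}{}{}{}}{}{}{}{}': depth seq [1 2 3 4 5 6 7 6 5 4 3 2 1 2 1 2 1 2 1 2 1 2 1 2 1 2 1 2 1 0 1 0 1 0 1 0 1 0]
  -> pairs=19 depth=7 groups=5 -> yes
String 4 '{}{{}}{{}{{}}}{{}}{}{}{}{{}{}}{{}{}{}{}{}}': depth seq [1 0 1 2 1 0 1 2 1 2 3 2 1 0 1 2 1 0 1 0 1 0 1 0 1 2 1 2 1 0 1 2 1 2 1 2 1 2 1 2 1 0]
  -> pairs=21 depth=3 groups=9 -> no
String 5 '{{{}}{}}{{}}{}{{{}}}{}{}{{}{{}}{}{}}{}': depth seq [1 2 3 2 1 2 1 0 1 2 1 0 1 0 1 2 3 2 1 0 1 0 1 0 1 2 1 2 3 2 1 2 1 2 1 0 1 0]
  -> pairs=19 depth=3 groups=8 -> no
String 6 '{{{}{}}{}{}{}}{{}}{}{}{}{}{{}{}}{{}{}{}}': depth seq [1 2 3 2 3 2 1 2 1 2 1 2 1 0 1 2 1 0 1 0 1 0 1 0 1 0 1 2 1 2 1 0 1 2 1 2 1 2 1 0]
  -> pairs=20 depth=3 groups=8 -> no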